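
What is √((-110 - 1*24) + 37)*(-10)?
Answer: -10*I*√97 ≈ -98.489*I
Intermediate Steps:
√((-110 - 1*24) + 37)*(-10) = √((-110 - 24) + 37)*(-10) = √(-134 + 37)*(-10) = √(-97)*(-10) = (I*√97)*(-10) = -10*I*√97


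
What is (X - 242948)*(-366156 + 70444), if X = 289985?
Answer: -13909405344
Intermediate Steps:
(X - 242948)*(-366156 + 70444) = (289985 - 242948)*(-366156 + 70444) = 47037*(-295712) = -13909405344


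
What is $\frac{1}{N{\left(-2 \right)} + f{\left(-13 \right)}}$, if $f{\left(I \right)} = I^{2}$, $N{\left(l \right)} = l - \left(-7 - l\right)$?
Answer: $\frac{1}{172} \approx 0.005814$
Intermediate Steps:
$N{\left(l \right)} = 7 + 2 l$ ($N{\left(l \right)} = l + \left(7 + l\right) = 7 + 2 l$)
$\frac{1}{N{\left(-2 \right)} + f{\left(-13 \right)}} = \frac{1}{\left(7 + 2 \left(-2\right)\right) + \left(-13\right)^{2}} = \frac{1}{\left(7 - 4\right) + 169} = \frac{1}{3 + 169} = \frac{1}{172}$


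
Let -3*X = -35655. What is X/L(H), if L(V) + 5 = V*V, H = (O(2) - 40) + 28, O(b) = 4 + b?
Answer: 11885/31 ≈ 383.39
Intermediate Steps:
X = 11885 (X = -⅓*(-35655) = 11885)
H = -6 (H = ((4 + 2) - 40) + 28 = (6 - 40) + 28 = -34 + 28 = -6)
L(V) = -5 + V² (L(V) = -5 + V*V = -5 + V²)
X/L(H) = 11885/(-5 + (-6)²) = 11885/(-5 + 36) = 11885/31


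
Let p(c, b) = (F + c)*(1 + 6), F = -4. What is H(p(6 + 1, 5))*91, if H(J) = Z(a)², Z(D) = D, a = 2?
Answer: 364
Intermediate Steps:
p(c, b) = -28 + 7*c (p(c, b) = (-4 + c)*(1 + 6) = (-4 + c)*7 = -28 + 7*c)
H(J) = 4 (H(J) = 2² = 4)
H(p(6 + 1, 5))*91 = 4*91 = 364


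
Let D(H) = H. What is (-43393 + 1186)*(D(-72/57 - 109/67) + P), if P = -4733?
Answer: 254457055116/1273 ≈ 1.9989e+8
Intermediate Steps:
(-43393 + 1186)*(D(-72/57 - 109/67) + P) = (-43393 + 1186)*((-72/57 - 109/67) - 4733) = -42207*((-72*1/57 - 109*1/67) - 4733) = -42207*((-24/19 - 109/67) - 4733) = -42207*(-3679/1273 - 4733) = -42207*(-6028788/1273) = 254457055116/1273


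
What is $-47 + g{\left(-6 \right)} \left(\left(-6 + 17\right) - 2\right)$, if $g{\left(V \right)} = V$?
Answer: $-101$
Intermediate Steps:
$-47 + g{\left(-6 \right)} \left(\left(-6 + 17\right) - 2\right) = -47 - 6 \left(\left(-6 + 17\right) - 2\right) = -47 - 6 \left(11 - 2\right) = -47 - 54 = -101$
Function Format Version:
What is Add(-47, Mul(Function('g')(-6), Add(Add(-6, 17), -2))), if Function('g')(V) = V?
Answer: -101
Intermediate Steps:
Add(-47, Mul(Function('g')(-6), Add(Add(-6, 17), -2))) = Add(-47, Mul(-6, Add(Add(-6, 17), -2))) = Add(-47, Mul(-6, Add(11, -2))) = Add(-47, Mul(-6, 9)) = Add(-47, -54) = -101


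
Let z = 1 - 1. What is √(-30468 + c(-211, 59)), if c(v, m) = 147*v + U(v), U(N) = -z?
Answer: I*√61485 ≈ 247.96*I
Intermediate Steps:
z = 0
U(N) = 0 (U(N) = -1*0 = 0)
c(v, m) = 147*v (c(v, m) = 147*v + 0 = 147*v)
√(-30468 + c(-211, 59)) = √(-30468 + 147*(-211)) = √(-30468 - 31017) = √(-61485) = I*√61485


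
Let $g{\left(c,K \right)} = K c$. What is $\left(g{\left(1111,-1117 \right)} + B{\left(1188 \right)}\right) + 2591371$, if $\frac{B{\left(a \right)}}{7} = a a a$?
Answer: $11738087088$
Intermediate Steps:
$B{\left(a \right)} = 7 a^{3}$ ($B{\left(a \right)} = 7 a a a = 7 a^{2} a = 7 a^{3}$)
$\left(g{\left(1111,-1117 \right)} + B{\left(1188 \right)}\right) + 2591371 = \left(\left(-1117\right) 1111 + 7 \cdot 1188^{3}\right) + 2591371 = \left(-1240987 + 7 \cdot 1676676672\right) + 2591371 = \left(-1240987 + 11736736704\right) + 2591371 = 11735495717 + 2591371 = 11738087088$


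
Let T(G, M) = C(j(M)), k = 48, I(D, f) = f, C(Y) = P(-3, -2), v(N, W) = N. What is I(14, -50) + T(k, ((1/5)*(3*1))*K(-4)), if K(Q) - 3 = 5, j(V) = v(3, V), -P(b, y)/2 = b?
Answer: -44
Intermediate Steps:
P(b, y) = -2*b
j(V) = 3
K(Q) = 8 (K(Q) = 3 + 5 = 8)
C(Y) = 6 (C(Y) = -2*(-3) = 6)
T(G, M) = 6
I(14, -50) + T(k, ((1/5)*(3*1))*K(-4)) = -50 + 6 = -44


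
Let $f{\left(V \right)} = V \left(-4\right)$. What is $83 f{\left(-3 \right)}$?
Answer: $996$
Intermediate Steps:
$f{\left(V \right)} = - 4 V$
$83 f{\left(-3 \right)} = 83 \left(\left(-4\right) \left(-3\right)\right) = 83 \cdot 12 = 996$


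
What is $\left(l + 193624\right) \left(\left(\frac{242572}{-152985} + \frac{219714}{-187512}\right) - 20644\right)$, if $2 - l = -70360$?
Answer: $- \frac{13029550083922035227}{2390543610} \approx -5.4505 \cdot 10^{9}$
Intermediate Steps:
$l = 70362$ ($l = 2 - -70360 = 2 + 70360 = 70362$)
$\left(l + 193624\right) \left(\left(\frac{242572}{-152985} + \frac{219714}{-187512}\right) - 20644\right) = \left(70362 + 193624\right) \left(\left(\frac{242572}{-152985} + \frac{219714}{-187512}\right) - 20644\right) = 263986 \left(\left(242572 \left(- \frac{1}{152985}\right) + 219714 \left(- \frac{1}{187512}\right)\right) - 20644\right) = 263986 \left(\left(- \frac{242572}{152985} - \frac{36619}{31252}\right) - 20644\right) = 263986 \left(- \frac{13183017859}{4781087220} - 20644\right) = 263986 \left(- \frac{98713947587539}{4781087220}\right) = - \frac{13029550083922035227}{2390543610}$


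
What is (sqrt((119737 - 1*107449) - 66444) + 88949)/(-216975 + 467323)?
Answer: 12707/35764 + I*sqrt(13539)/125174 ≈ 0.3553 + 0.00092956*I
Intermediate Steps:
(sqrt((119737 - 1*107449) - 66444) + 88949)/(-216975 + 467323) = (sqrt((119737 - 107449) - 66444) + 88949)/250348 = (sqrt(12288 - 66444) + 88949)*(1/250348) = (sqrt(-54156) + 88949)*(1/250348) = (2*I*sqrt(13539) + 88949)*(1/250348) = (88949 + 2*I*sqrt(13539))*(1/250348) = 12707/35764 + I*sqrt(13539)/125174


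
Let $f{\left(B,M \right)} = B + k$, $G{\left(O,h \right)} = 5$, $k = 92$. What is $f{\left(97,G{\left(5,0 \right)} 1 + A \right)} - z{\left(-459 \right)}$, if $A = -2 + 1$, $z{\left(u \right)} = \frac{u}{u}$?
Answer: $188$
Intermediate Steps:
$z{\left(u \right)} = 1$
$A = -1$
$f{\left(B,M \right)} = 92 + B$ ($f{\left(B,M \right)} = B + 92 = 92 + B$)
$f{\left(97,G{\left(5,0 \right)} 1 + A \right)} - z{\left(-459 \right)} = \left(92 + 97\right) - 1 = 189 - 1 = 188$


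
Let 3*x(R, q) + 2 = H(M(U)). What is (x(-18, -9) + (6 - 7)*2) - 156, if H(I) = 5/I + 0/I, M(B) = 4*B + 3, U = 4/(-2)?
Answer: -159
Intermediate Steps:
U = -2 (U = 4*(-1/2) = -2)
M(B) = 3 + 4*B
H(I) = 5/I (H(I) = 5/I + 0 = 5/I)
x(R, q) = -1 (x(R, q) = -2/3 + (5/(3 + 4*(-2)))/3 = -2/3 + (5/(3 - 8))/3 = -2/3 + (5/(-5))/3 = -2/3 + (5*(-1/5))/3 = -2/3 + (1/3)*(-1) = -2/3 - 1/3 = -1)
(x(-18, -9) + (6 - 7)*2) - 156 = (-1 + (6 - 7)*2) - 156 = (-1 - 1*2) - 156 = (-1 - 2) - 156 = -3 - 156 = -159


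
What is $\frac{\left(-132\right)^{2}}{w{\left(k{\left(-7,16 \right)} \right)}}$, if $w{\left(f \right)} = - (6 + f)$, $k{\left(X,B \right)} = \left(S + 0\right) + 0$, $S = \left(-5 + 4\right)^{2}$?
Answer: $- \frac{17424}{7} \approx -2489.1$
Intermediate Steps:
$S = 1$ ($S = \left(-1\right)^{2} = 1$)
$k{\left(X,B \right)} = 1$ ($k{\left(X,B \right)} = \left(1 + 0\right) + 0 = 1 + 0 = 1$)
$w{\left(f \right)} = -6 - f$
$\frac{\left(-132\right)^{2}}{w{\left(k{\left(-7,16 \right)} \right)}} = \frac{\left(-132\right)^{2}}{-6 - 1} = \frac{17424}{-6 - 1} = \frac{17424}{-7} = 17424 \left(- \frac{1}{7}\right) = - \frac{17424}{7}$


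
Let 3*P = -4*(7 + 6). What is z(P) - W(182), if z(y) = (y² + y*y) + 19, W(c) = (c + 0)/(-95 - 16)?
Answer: 206969/333 ≈ 621.53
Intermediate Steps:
W(c) = -c/111 (W(c) = c/(-111) = c*(-1/111) = -c/111)
P = -52/3 (P = (-4*(7 + 6))/3 = (-4*13)/3 = (⅓)*(-52) = -52/3 ≈ -17.333)
z(y) = 19 + 2*y² (z(y) = (y² + y²) + 19 = 2*y² + 19 = 19 + 2*y²)
z(P) - W(182) = (19 + 2*(-52/3)²) - (-1)*182/111 = (19 + 2*(2704/9)) - 1*(-182/111) = (19 + 5408/9) + 182/111 = 5579/9 + 182/111 = 206969/333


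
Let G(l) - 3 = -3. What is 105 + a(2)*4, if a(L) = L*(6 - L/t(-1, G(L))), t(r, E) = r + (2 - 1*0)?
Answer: 137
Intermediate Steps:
G(l) = 0 (G(l) = 3 - 3 = 0)
t(r, E) = 2 + r (t(r, E) = r + (2 + 0) = r + 2 = 2 + r)
a(L) = L*(6 - L) (a(L) = L*(6 - L/(2 - 1)) = L*(6 - L/1) = L*(6 - L))
105 + a(2)*4 = 105 + (2*(6 - 1*2))*4 = 105 + (2*(6 - 2))*4 = 105 + (2*4)*4 = 105 + 8*4 = 105 + 32 = 137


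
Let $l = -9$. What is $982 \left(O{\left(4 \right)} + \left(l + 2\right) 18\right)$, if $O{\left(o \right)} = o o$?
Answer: $-108020$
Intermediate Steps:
$O{\left(o \right)} = o^{2}$
$982 \left(O{\left(4 \right)} + \left(l + 2\right) 18\right) = 982 \left(4^{2} + \left(-9 + 2\right) 18\right) = 982 \left(16 - 126\right) = 982 \left(-110\right) = -108020$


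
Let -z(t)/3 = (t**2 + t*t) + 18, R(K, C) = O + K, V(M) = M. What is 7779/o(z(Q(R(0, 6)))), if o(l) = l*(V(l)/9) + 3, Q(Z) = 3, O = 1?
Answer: 2593/433 ≈ 5.9884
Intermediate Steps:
R(K, C) = 1 + K
z(t) = -54 - 6*t**2 (z(t) = -3*((t**2 + t*t) + 18) = -3*((t**2 + t**2) + 18) = -3*(2*t**2 + 18) = -3*(18 + 2*t**2) = -54 - 6*t**2)
o(l) = 3 + l**2/9 (o(l) = l*(l/9) + 3 = l**2/9 + 3 = 3 + l**2/9)
7779/o(z(Q(R(0, 6)))) = 7779/(3 + (-54 - 6*3**2)**2/9) = 7779/(3 + (-54 - 6*9)**2/9) = 7779/(3 + (-54 - 54)**2/9) = 7779/(3 + (1/9)*(-108)**2) = 7779/(3 + (1/9)*11664) = 7779/(3 + 1296) = 7779/1299 = 7779*(1/1299) = 2593/433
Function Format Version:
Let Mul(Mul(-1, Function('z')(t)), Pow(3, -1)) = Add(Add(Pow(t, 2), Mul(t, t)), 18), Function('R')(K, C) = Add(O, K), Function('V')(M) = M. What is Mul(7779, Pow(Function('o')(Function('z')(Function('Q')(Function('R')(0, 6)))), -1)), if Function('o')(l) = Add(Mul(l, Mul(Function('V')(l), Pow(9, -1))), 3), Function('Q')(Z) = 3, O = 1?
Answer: Rational(2593, 433) ≈ 5.9884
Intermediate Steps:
Function('R')(K, C) = Add(1, K)
Function('z')(t) = Add(-54, Mul(-6, Pow(t, 2))) (Function('z')(t) = Mul(-3, Add(Add(Pow(t, 2), Mul(t, t)), 18)) = Mul(-3, Add(Add(Pow(t, 2), Pow(t, 2)), 18)) = Mul(-3, Add(Mul(2, Pow(t, 2)), 18)) = Mul(-3, Add(18, Mul(2, Pow(t, 2)))) = Add(-54, Mul(-6, Pow(t, 2))))
Function('o')(l) = Add(3, Mul(Rational(1, 9), Pow(l, 2))) (Function('o')(l) = Add(Mul(l, Mul(l, Pow(9, -1))), 3) = Add(Mul(l, Mul(l, Rational(1, 9))), 3) = Add(Mul(l, Mul(Rational(1, 9), l)), 3) = Add(Mul(Rational(1, 9), Pow(l, 2)), 3) = Add(3, Mul(Rational(1, 9), Pow(l, 2))))
Mul(7779, Pow(Function('o')(Function('z')(Function('Q')(Function('R')(0, 6)))), -1)) = Mul(7779, Pow(Add(3, Mul(Rational(1, 9), Pow(Add(-54, Mul(-6, Pow(3, 2))), 2))), -1)) = Mul(7779, Pow(Add(3, Mul(Rational(1, 9), Pow(Add(-54, Mul(-6, 9)), 2))), -1)) = Mul(7779, Pow(Add(3, Mul(Rational(1, 9), Pow(Add(-54, -54), 2))), -1)) = Mul(7779, Pow(Add(3, Mul(Rational(1, 9), Pow(-108, 2))), -1)) = Mul(7779, Pow(Add(3, Mul(Rational(1, 9), 11664)), -1)) = Mul(7779, Pow(Add(3, 1296), -1)) = Mul(7779, Pow(1299, -1)) = Mul(7779, Rational(1, 1299)) = Rational(2593, 433)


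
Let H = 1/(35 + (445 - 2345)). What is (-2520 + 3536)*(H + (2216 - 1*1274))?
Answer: 1784938264/1865 ≈ 9.5707e+5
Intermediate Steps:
H = -1/1865 (H = 1/(35 - 1900) = 1/(-1865) = -1/1865 ≈ -0.00053619)
(-2520 + 3536)*(H + (2216 - 1*1274)) = (-2520 + 3536)*(-1/1865 + (2216 - 1*1274)) = 1016*(-1/1865 + (2216 - 1274)) = 1016*(-1/1865 + 942) = 1016*(1756829/1865) = 1784938264/1865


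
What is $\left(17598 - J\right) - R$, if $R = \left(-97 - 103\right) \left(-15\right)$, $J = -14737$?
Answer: $29335$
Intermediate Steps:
$R = 3000$ ($R = \left(-200\right) \left(-15\right) = 3000$)
$\left(17598 - J\right) - R = \left(17598 - -14737\right) - 3000 = \left(17598 + 14737\right) - 3000 = 32335 - 3000 = 29335$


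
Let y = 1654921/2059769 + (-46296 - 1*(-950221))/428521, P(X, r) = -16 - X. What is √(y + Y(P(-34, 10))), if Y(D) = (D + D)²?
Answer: √33811860133018285395870/5102047813 ≈ 36.040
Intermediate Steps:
y = 14861532342/5102047813 (y = 1654921*(1/2059769) + (-46296 + 950221)*(1/428521) = 1654921/2059769 + 903925*(1/428521) = 1654921/2059769 + 5225/2477 = 14861532342/5102047813 ≈ 2.9129)
Y(D) = 4*D² (Y(D) = (2*D)² = 4*D²)
√(y + Y(P(-34, 10))) = √(14861532342/5102047813 + 4*(-16 - 1*(-34))²) = √(14861532342/5102047813 + 4*(-16 + 34)²) = √(14861532342/5102047813 + 4*18²) = √(14861532342/5102047813 + 4*324) = √(14861532342/5102047813 + 1296) = √(6627115497990/5102047813) = √33811860133018285395870/5102047813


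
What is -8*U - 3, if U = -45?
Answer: 357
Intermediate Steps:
-8*U - 3 = -8*(-45) - 3 = 360 - 3 = 357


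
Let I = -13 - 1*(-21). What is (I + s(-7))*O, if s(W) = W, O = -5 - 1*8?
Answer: -13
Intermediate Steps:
I = 8 (I = -13 + 21 = 8)
O = -13 (O = -5 - 8 = -13)
(I + s(-7))*O = (8 - 7)*(-13) = 1*(-13) = -13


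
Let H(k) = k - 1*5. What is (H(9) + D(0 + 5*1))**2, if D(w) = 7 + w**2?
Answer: 1296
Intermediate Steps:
H(k) = -5 + k (H(k) = k - 5 = -5 + k)
(H(9) + D(0 + 5*1))**2 = ((-5 + 9) + (7 + (0 + 5*1)**2))**2 = (4 + (7 + (0 + 5)**2))**2 = (4 + (7 + 5**2))**2 = (4 + (7 + 25))**2 = (4 + 32)**2 = 36**2 = 1296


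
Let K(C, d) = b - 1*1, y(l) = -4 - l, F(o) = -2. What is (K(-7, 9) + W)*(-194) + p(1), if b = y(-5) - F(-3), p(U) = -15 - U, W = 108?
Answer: -21356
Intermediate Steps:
b = 3 (b = (-4 - 1*(-5)) - 1*(-2) = (-4 + 5) + 2 = 1 + 2 = 3)
K(C, d) = 2 (K(C, d) = 3 - 1*1 = 3 - 1 = 2)
(K(-7, 9) + W)*(-194) + p(1) = (2 + 108)*(-194) + (-15 - 1*1) = 110*(-194) + (-15 - 1) = -21340 - 16 = -21356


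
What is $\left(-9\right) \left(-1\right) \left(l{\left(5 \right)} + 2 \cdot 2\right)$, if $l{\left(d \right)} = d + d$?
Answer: $126$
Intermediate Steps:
$l{\left(d \right)} = 2 d$
$\left(-9\right) \left(-1\right) \left(l{\left(5 \right)} + 2 \cdot 2\right) = \left(-9\right) \left(-1\right) \left(2 \cdot 5 + 2 \cdot 2\right) = 9 \left(10 + 4\right) = 9 \cdot 14 = 126$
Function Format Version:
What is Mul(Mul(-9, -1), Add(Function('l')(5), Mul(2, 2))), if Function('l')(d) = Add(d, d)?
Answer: 126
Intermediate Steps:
Function('l')(d) = Mul(2, d)
Mul(Mul(-9, -1), Add(Function('l')(5), Mul(2, 2))) = Mul(Mul(-9, -1), Add(Mul(2, 5), Mul(2, 2))) = Mul(9, Add(10, 4)) = Mul(9, 14) = 126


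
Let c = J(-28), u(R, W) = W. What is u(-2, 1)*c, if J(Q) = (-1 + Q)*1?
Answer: -29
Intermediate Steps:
J(Q) = -1 + Q
c = -29 (c = -1 - 28 = -29)
u(-2, 1)*c = 1*(-29) = -29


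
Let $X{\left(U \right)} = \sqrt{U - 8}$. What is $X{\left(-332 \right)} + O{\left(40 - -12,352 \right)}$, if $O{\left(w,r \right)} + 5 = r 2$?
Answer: $699 + 2 i \sqrt{85} \approx 699.0 + 18.439 i$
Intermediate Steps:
$X{\left(U \right)} = \sqrt{-8 + U}$
$O{\left(w,r \right)} = -5 + 2 r$ ($O{\left(w,r \right)} = -5 + r 2 = -5 + 2 r$)
$X{\left(-332 \right)} + O{\left(40 - -12,352 \right)} = \sqrt{-8 - 332} + \left(-5 + 2 \cdot 352\right) = \sqrt{-340} + \left(-5 + 704\right) = 2 i \sqrt{85} + 699 = 699 + 2 i \sqrt{85}$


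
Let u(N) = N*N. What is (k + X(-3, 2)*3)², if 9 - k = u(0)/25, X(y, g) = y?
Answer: 0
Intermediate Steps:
u(N) = N²
k = 9 (k = 9 - 0²/25 = 9 - 0/25 = 9 - 1*0 = 9 + 0 = 9)
(k + X(-3, 2)*3)² = (9 - 3*3)² = (9 - 9)² = 0² = 0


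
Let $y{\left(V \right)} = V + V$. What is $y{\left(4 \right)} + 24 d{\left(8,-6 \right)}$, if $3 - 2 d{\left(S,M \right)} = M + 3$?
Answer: $80$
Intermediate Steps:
$y{\left(V \right)} = 2 V$
$d{\left(S,M \right)} = - \frac{M}{2}$ ($d{\left(S,M \right)} = \frac{3}{2} - \frac{M + 3}{2} = \frac{3}{2} - \frac{3 + M}{2} = \frac{3}{2} - \left(\frac{3}{2} + \frac{M}{2}\right) = - \frac{M}{2}$)
$y{\left(4 \right)} + 24 d{\left(8,-6 \right)} = 2 \cdot 4 + 24 \left(\left(- \frac{1}{2}\right) \left(-6\right)\right) = 8 + 24 \cdot 3 = 8 + 72 = 80$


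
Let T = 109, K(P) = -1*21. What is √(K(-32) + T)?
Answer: 2*√22 ≈ 9.3808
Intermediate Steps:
K(P) = -21
√(K(-32) + T) = √(-21 + 109) = √88 = 2*√22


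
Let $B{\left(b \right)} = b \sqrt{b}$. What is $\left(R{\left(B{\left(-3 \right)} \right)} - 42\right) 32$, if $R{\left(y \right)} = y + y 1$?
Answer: $-1344 - 192 i \sqrt{3} \approx -1344.0 - 332.55 i$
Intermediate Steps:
$B{\left(b \right)} = b^{\frac{3}{2}}$
$R{\left(y \right)} = 2 y$ ($R{\left(y \right)} = y + y = 2 y$)
$\left(R{\left(B{\left(-3 \right)} \right)} - 42\right) 32 = \left(2 \left(-3\right)^{\frac{3}{2}} - 42\right) 32 = \left(2 \left(- 3 i \sqrt{3}\right) - 42\right) 32 = \left(- 6 i \sqrt{3} - 42\right) 32 = \left(-42 - 6 i \sqrt{3}\right) 32 = -1344 - 192 i \sqrt{3}$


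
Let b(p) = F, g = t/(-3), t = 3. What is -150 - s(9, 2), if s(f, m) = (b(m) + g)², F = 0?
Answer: -151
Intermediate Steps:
g = -1 (g = 3/(-3) = 3*(-⅓) = -1)
b(p) = 0
s(f, m) = 1 (s(f, m) = (0 - 1)² = (-1)² = 1)
-150 - s(9, 2) = -150 - 1*1 = -150 - 1 = -151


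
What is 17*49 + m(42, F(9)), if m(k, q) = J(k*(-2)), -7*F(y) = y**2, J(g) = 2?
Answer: 835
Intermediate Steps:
F(y) = -y**2/7
m(k, q) = 2
17*49 + m(42, F(9)) = 17*49 + 2 = 833 + 2 = 835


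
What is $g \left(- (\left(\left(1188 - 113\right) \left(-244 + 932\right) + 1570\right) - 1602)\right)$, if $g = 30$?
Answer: $-22187040$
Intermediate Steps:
$g \left(- (\left(\left(1188 - 113\right) \left(-244 + 932\right) + 1570\right) - 1602)\right) = 30 \left(- (\left(\left(1188 - 113\right) \left(-244 + 932\right) + 1570\right) - 1602)\right) = 30 \left(- (\left(1075 \cdot 688 + 1570\right) - 1602)\right) = 30 \left(- (\left(739600 + 1570\right) - 1602)\right) = 30 \left(- (741170 - 1602)\right) = 30 \left(\left(-1\right) 739568\right) = 30 \left(-739568\right) = -22187040$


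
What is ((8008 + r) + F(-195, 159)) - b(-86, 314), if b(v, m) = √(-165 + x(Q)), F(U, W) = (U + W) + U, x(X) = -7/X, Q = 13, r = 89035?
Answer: 96812 - 2*I*√6994/13 ≈ 96812.0 - 12.866*I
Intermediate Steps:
F(U, W) = W + 2*U
b(v, m) = 2*I*√6994/13 (b(v, m) = √(-165 - 7/13) = √(-2152/13) = 2*I*√6994/13)
((8008 + r) + F(-195, 159)) - b(-86, 314) = ((8008 + 89035) + (159 + 2*(-195))) - 2*I*√6994/13 = (97043 + (159 - 390)) - 2*I*√6994/13 = (97043 - 231) - 2*I*√6994/13 = 96812 - 2*I*√6994/13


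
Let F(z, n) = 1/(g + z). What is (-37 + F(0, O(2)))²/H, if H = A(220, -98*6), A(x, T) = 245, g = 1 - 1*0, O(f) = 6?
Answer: 1296/245 ≈ 5.2898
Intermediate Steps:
g = 1 (g = 1 + 0 = 1)
H = 245
F(z, n) = 1/(1 + z)
(-37 + F(0, O(2)))²/H = (-37 + 1/(1 + 0))²/245 = (-37 + 1/1)²*(1/245) = (-37 + 1)²*(1/245) = (-36)²*(1/245) = 1296*(1/245) = 1296/245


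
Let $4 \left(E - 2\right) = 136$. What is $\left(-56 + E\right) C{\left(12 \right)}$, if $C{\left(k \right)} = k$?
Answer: $-240$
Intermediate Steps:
$E = 36$ ($E = 2 + \frac{1}{4} \cdot 136 = 2 + 34 = 36$)
$\left(-56 + E\right) C{\left(12 \right)} = \left(-56 + 36\right) 12 = \left(-20\right) 12 = -240$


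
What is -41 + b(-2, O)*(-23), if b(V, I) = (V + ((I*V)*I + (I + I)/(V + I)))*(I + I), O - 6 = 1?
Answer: 156287/5 ≈ 31257.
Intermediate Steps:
O = 7 (O = 6 + 1 = 7)
b(V, I) = 2*I*(V + V*I² + 2*I/(I + V)) (b(V, I) = (V + (V*I² + (2*I)/(I + V)))*(2*I) = (V + (V*I² + 2*I/(I + V)))*(2*I) = (V + V*I² + 2*I/(I + V))*(2*I) = 2*I*(V + V*I² + 2*I/(I + V)))
-41 + b(-2, O)*(-23) = -41 + (2*7*((-2)² + 2*7 + 7*(-2) - 2*7³ + 7²*(-2)²)/(7 - 2))*(-23) = -41 + (2*7*(4 + 14 - 14 - 2*343 + 49*4)/5)*(-23) = -41 + (2*7*(⅕)*(4 + 14 - 14 - 686 + 196))*(-23) = -41 + (2*7*(⅕)*(-486))*(-23) = -41 - 6804/5*(-23) = -41 + 156492/5 = 156287/5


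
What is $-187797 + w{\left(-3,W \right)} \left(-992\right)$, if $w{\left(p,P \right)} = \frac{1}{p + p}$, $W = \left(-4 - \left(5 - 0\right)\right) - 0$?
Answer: $- \frac{562895}{3} \approx -1.8763 \cdot 10^{5}$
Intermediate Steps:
$W = -9$ ($W = \left(-4 - \left(5 + 0\right)\right) + 0 = \left(-4 - 5\right) + 0 = -9 + 0 = -9$)
$w{\left(p,P \right)} = \frac{1}{2 p}$
$-187797 + w{\left(-3,W \right)} \left(-992\right) = -187797 + \frac{1}{2 \left(-3\right)} \left(-992\right) = -187797 + \frac{1}{2} \left(- \frac{1}{3}\right) \left(-992\right) = -187797 - - \frac{496}{3} = -187797 + \frac{496}{3} = - \frac{562895}{3}$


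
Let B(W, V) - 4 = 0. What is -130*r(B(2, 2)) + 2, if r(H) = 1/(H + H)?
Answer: -57/4 ≈ -14.250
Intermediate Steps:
B(W, V) = 4 (B(W, V) = 4 + 0 = 4)
r(H) = 1/(2*H)
-130*r(B(2, 2)) + 2 = -65/4 + 2 = -57/4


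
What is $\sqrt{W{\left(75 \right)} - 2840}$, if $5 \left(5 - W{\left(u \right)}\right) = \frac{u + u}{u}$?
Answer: $\frac{i \sqrt{70885}}{5} \approx 53.248 i$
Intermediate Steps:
$W{\left(u \right)} = \frac{23}{5}$ ($W{\left(u \right)} = 5 - \frac{\left(u + u\right) \frac{1}{u}}{5} = 5 - \frac{2 u \frac{1}{u}}{5} = 5 - \frac{2}{5} = \frac{23}{5}$)
$\sqrt{W{\left(75 \right)} - 2840} = \sqrt{\frac{23}{5} - 2840} = \sqrt{- \frac{14177}{5}} = \frac{i \sqrt{70885}}{5}$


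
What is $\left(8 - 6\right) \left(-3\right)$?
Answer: $-6$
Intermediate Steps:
$\left(8 - 6\right) \left(-3\right) = 2 \left(-3\right) = -6$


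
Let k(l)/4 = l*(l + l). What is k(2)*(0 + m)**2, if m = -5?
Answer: 800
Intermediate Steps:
k(l) = 8*l**2 (k(l) = 4*(l*(l + l)) = 4*(l*(2*l)) = 4*(2*l**2) = 8*l**2)
k(2)*(0 + m)**2 = (8*2**2)*(0 - 5)**2 = (8*4)*(-5)**2 = 32*25 = 800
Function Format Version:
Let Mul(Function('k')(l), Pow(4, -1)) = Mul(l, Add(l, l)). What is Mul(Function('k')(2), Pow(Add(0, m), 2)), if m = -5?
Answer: 800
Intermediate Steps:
Function('k')(l) = Mul(8, Pow(l, 2)) (Function('k')(l) = Mul(4, Mul(l, Add(l, l))) = Mul(4, Mul(l, Mul(2, l))) = Mul(4, Mul(2, Pow(l, 2))) = Mul(8, Pow(l, 2)))
Mul(Function('k')(2), Pow(Add(0, m), 2)) = Mul(Mul(8, Pow(2, 2)), Pow(Add(0, -5), 2)) = Mul(Mul(8, 4), Pow(-5, 2)) = Mul(32, 25) = 800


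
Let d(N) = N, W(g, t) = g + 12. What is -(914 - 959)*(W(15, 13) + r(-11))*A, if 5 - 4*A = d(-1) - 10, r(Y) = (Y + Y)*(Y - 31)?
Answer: 171180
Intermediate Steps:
W(g, t) = 12 + g
r(Y) = 2*Y*(-31 + Y) (r(Y) = (2*Y)*(-31 + Y) = 2*Y*(-31 + Y))
A = 4 (A = 5/4 - (-1 - 10)/4 = 5/4 - ¼*(-11) = 5/4 + 11/4 = 4)
-(914 - 959)*(W(15, 13) + r(-11))*A = -(914 - 959)*((12 + 15) + 2*(-11)*(-31 - 11))*4 = -(-45*(27 + 2*(-11)*(-42)))*4 = -(-45*(27 + 924))*4 = -(-45*951)*4 = -(-42795)*4 = -1*(-171180) = 171180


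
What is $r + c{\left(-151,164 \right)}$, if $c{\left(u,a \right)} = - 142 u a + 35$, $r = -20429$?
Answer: $3496094$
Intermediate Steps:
$c{\left(u,a \right)} = 35 - 142 a u$ ($c{\left(u,a \right)} = - 142 a u + 35 = 35 - 142 a u$)
$r + c{\left(-151,164 \right)} = -20429 - \left(-35 + 23288 \left(-151\right)\right) = -20429 + \left(35 + 3516488\right) = -20429 + 3516523 = 3496094$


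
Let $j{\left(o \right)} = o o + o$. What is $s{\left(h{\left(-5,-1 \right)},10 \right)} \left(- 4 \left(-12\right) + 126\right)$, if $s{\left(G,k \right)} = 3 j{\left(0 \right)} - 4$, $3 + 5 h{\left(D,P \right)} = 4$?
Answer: $-696$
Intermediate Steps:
$h{\left(D,P \right)} = \frac{1}{5}$ ($h{\left(D,P \right)} = - \frac{3}{5} + \frac{1}{5} \cdot 4 = - \frac{3}{5} + \frac{4}{5} = \frac{1}{5}$)
$j{\left(o \right)} = o + o^{2}$ ($j{\left(o \right)} = o^{2} + o = o + o^{2}$)
$s{\left(G,k \right)} = -4$ ($s{\left(G,k \right)} = 3 \cdot 0 \left(1 + 0\right) - 4 = 3 \cdot 0 \cdot 1 - 4 = 3 \cdot 0 - 4 = 0 - 4 = -4$)
$s{\left(h{\left(-5,-1 \right)},10 \right)} \left(- 4 \left(-12\right) + 126\right) = - 4 \left(- 4 \left(-12\right) + 126\right) = - 4 \left(\left(-1\right) \left(-48\right) + 126\right) = - 4 \left(48 + 126\right) = \left(-4\right) 174 = -696$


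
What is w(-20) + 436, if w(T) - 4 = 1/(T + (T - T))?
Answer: 8799/20 ≈ 439.95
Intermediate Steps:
w(T) = 4 + 1/T (w(T) = 4 + 1/(T + (T - T)) = 4 + 1/(T + 0) = 4 + 1/T)
w(-20) + 436 = (4 + 1/(-20)) + 436 = (4 - 1/20) + 436 = 79/20 + 436 = 8799/20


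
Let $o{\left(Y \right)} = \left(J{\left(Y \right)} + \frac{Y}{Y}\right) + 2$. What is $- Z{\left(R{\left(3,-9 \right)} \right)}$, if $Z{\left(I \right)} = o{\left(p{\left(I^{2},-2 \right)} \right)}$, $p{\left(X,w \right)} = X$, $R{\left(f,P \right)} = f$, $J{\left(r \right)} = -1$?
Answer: $-2$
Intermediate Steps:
$o{\left(Y \right)} = 2$ ($o{\left(Y \right)} = \left(-1 + \frac{Y}{Y}\right) + 2 = \left(-1 + 1\right) + 2 = 0 + 2 = 2$)
$Z{\left(I \right)} = 2$
$- Z{\left(R{\left(3,-9 \right)} \right)} = \left(-1\right) 2 = -2$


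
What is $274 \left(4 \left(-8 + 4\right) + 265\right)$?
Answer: $68226$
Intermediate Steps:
$274 \left(4 \left(-8 + 4\right) + 265\right) = 274 \left(4 \left(-4\right) + 265\right) = 274 \left(-16 + 265\right) = 274 \cdot 249 = 68226$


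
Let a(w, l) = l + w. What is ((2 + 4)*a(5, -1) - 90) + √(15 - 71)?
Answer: -66 + 2*I*√14 ≈ -66.0 + 7.4833*I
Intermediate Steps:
((2 + 4)*a(5, -1) - 90) + √(15 - 71) = ((2 + 4)*(-1 + 5) - 90) + √(15 - 71) = (6*4 - 90) + √(-56) = (24 - 90) + 2*I*√14 = -66 + 2*I*√14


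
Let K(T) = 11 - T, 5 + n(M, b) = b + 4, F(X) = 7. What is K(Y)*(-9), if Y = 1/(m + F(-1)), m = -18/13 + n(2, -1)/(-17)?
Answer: -123444/1267 ≈ -97.430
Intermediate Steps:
n(M, b) = -1 + b (n(M, b) = -5 + (b + 4) = -5 + (4 + b) = -1 + b)
m = -280/221 (m = -18/13 + (-1 - 1)/(-17) = -18*1/13 - 2*(-1/17) = -18/13 + 2/17 = -280/221 ≈ -1.2670)
Y = 221/1267 (Y = 1/(-280/221 + 7) = 1/(1267/221) = 221/1267 ≈ 0.17443)
K(Y)*(-9) = (11 - 1*221/1267)*(-9) = (11 - 221/1267)*(-9) = (13716/1267)*(-9) = -123444/1267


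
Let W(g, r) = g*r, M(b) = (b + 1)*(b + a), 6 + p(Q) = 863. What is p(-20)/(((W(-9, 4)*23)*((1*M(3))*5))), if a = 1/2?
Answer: -857/57960 ≈ -0.014786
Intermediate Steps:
p(Q) = 857 (p(Q) = -6 + 863 = 857)
a = ½ (a = 1*(½) = ½ ≈ 0.50000)
M(b) = (1 + b)*(½ + b) (M(b) = (b + 1)*(b + ½) = (1 + b)*(½ + b))
p(-20)/(((W(-9, 4)*23)*((1*M(3))*5))) = 857/(((-9*4*23)*((1*(½ + 3² + (3/2)*3))*5))) = 857/(((-36*23)*((1*(½ + 9 + 9/2))*5))) = 857/((-828*1*14*5)) = 857/((-11592*5)) = 857/((-828*70)) = 857/(-57960) = 857*(-1/57960) = -857/57960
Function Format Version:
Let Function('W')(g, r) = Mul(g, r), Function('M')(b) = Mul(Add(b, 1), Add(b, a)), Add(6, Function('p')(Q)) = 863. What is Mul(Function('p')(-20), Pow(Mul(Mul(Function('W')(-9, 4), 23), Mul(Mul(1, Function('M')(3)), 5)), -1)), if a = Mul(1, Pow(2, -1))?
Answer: Rational(-857, 57960) ≈ -0.014786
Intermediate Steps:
Function('p')(Q) = 857 (Function('p')(Q) = Add(-6, 863) = 857)
a = Rational(1, 2) (a = Mul(1, Rational(1, 2)) = Rational(1, 2) ≈ 0.50000)
Function('M')(b) = Mul(Add(1, b), Add(Rational(1, 2), b)) (Function('M')(b) = Mul(Add(b, 1), Add(b, Rational(1, 2))) = Mul(Add(1, b), Add(Rational(1, 2), b)))
Mul(Function('p')(-20), Pow(Mul(Mul(Function('W')(-9, 4), 23), Mul(Mul(1, Function('M')(3)), 5)), -1)) = Mul(857, Pow(Mul(Mul(Mul(-9, 4), 23), Mul(Mul(1, Add(Rational(1, 2), Pow(3, 2), Mul(Rational(3, 2), 3))), 5)), -1)) = Mul(857, Pow(Mul(Mul(-36, 23), Mul(Mul(1, Add(Rational(1, 2), 9, Rational(9, 2))), 5)), -1)) = Mul(857, Pow(Mul(-828, Mul(Mul(1, 14), 5)), -1)) = Mul(857, Pow(Mul(-828, Mul(14, 5)), -1)) = Mul(857, Pow(Mul(-828, 70), -1)) = Mul(857, Pow(-57960, -1)) = Mul(857, Rational(-1, 57960)) = Rational(-857, 57960)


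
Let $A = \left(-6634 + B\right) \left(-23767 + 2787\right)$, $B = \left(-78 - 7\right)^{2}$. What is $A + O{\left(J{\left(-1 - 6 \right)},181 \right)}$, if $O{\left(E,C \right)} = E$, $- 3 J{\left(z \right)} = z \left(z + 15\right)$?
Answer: $- \frac{37197484}{3} \approx -1.2399 \cdot 10^{7}$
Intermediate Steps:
$J{\left(z \right)} = - \frac{z \left(15 + z\right)}{3}$ ($J{\left(z \right)} = - \frac{z \left(z + 15\right)}{3} = - \frac{z \left(15 + z\right)}{3}$)
$B = 7225$ ($B = \left(-85\right)^{2} = 7225$)
$A = -12399180$ ($A = \left(-6634 + 7225\right) \left(-23767 + 2787\right) = 591 \left(-20980\right) = -12399180$)
$A + O{\left(J{\left(-1 - 6 \right)},181 \right)} = -12399180 - \frac{\left(-1 - 6\right) \left(15 - 7\right)}{3} = -12399180 - - \frac{7 \left(15 - 7\right)}{3} = -12399180 - \left(- \frac{7}{3}\right) 8 = -12399180 + \frac{56}{3} = - \frac{37197484}{3}$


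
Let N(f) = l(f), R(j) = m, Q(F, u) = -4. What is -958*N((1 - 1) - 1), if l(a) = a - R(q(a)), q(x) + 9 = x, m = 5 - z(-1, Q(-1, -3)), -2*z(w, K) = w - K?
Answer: 7185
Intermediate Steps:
z(w, K) = K/2 - w/2 (z(w, K) = -(w - K)/2 = K/2 - w/2)
m = 13/2 (m = 5 - ((½)*(-4) - ½*(-1)) = 5 - (-2 + ½) = 5 - 1*(-3/2) = 5 + 3/2 = 13/2 ≈ 6.5000)
q(x) = -9 + x
R(j) = 13/2
l(a) = -13/2 + a (l(a) = a - 1*13/2 = a - 13/2 = -13/2 + a)
N(f) = -13/2 + f
-958*N((1 - 1) - 1) = -958*(-13/2 + ((1 - 1) - 1)) = -958*(-13/2 + (0 - 1)) = -958*(-13/2 - 1) = -958*(-15/2) = 7185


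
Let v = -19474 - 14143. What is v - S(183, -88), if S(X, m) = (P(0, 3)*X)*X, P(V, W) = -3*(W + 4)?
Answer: 669652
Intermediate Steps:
P(V, W) = -12 - 3*W (P(V, W) = -3*(4 + W) = -12 - 3*W)
v = -33617
S(X, m) = -21*X² (S(X, m) = ((-12 - 3*3)*X)*X = ((-12 - 9)*X)*X = (-21*X)*X = -21*X²)
v - S(183, -88) = -33617 - (-21)*183² = -33617 - (-21)*33489 = -33617 - 1*(-703269) = -33617 + 703269 = 669652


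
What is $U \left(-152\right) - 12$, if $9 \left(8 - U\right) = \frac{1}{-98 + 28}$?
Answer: $- \frac{386896}{315} \approx -1228.2$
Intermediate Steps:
$U = \frac{5041}{630}$ ($U = 8 - \frac{1}{9 \left(-98 + 28\right)} = 8 - \frac{1}{9 \left(-70\right)} = 8 - - \frac{1}{630} = 8 + \frac{1}{630} = \frac{5041}{630} \approx 8.0016$)
$U \left(-152\right) - 12 = \frac{5041}{630} \left(-152\right) - 12 = - \frac{383116}{315} - 12 = - \frac{386896}{315}$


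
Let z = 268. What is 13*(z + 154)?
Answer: 5486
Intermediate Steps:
13*(z + 154) = 13*(268 + 154) = 13*422 = 5486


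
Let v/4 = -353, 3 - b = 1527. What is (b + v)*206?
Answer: -604816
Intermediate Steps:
b = -1524 (b = 3 - 1*1527 = 3 - 1527 = -1524)
v = -1412 (v = 4*(-353) = -1412)
(b + v)*206 = (-1524 - 1412)*206 = -2936*206 = -604816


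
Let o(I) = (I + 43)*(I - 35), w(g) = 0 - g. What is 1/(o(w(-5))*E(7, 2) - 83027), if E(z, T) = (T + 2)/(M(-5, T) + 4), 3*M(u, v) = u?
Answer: -7/598469 ≈ -1.1697e-5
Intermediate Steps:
w(g) = -g
M(u, v) = u/3
o(I) = (-35 + I)*(43 + I) (o(I) = (43 + I)*(-35 + I) = (-35 + I)*(43 + I))
E(z, T) = 6/7 + 3*T/7 (E(z, T) = (T + 2)/((⅓)*(-5) + 4) = (2 + T)/(-5/3 + 4) = (2 + T)/(7/3) = (2 + T)*(3/7) = 6/7 + 3*T/7)
1/(o(w(-5))*E(7, 2) - 83027) = 1/((-1505 + (-1*(-5))² + 8*(-1*(-5)))*(6/7 + (3/7)*2) - 83027) = 1/((-1505 + 5² + 8*5)*(6/7 + 6/7) - 83027) = 1/((-1505 + 25 + 40)*(12/7) - 83027) = 1/(-1440*12/7 - 83027) = 1/(-17280/7 - 83027) = 1/(-598469/7) = -7/598469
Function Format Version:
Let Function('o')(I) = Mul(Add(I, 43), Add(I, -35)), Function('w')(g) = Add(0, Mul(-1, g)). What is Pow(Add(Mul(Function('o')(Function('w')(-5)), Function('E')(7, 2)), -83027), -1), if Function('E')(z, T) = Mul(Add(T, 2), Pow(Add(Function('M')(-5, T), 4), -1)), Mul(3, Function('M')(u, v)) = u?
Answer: Rational(-7, 598469) ≈ -1.1697e-5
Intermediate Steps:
Function('w')(g) = Mul(-1, g)
Function('M')(u, v) = Mul(Rational(1, 3), u)
Function('o')(I) = Mul(Add(-35, I), Add(43, I)) (Function('o')(I) = Mul(Add(43, I), Add(-35, I)) = Mul(Add(-35, I), Add(43, I)))
Function('E')(z, T) = Add(Rational(6, 7), Mul(Rational(3, 7), T)) (Function('E')(z, T) = Mul(Add(T, 2), Pow(Add(Mul(Rational(1, 3), -5), 4), -1)) = Mul(Add(2, T), Pow(Add(Rational(-5, 3), 4), -1)) = Mul(Add(2, T), Pow(Rational(7, 3), -1)) = Mul(Add(2, T), Rational(3, 7)) = Add(Rational(6, 7), Mul(Rational(3, 7), T)))
Pow(Add(Mul(Function('o')(Function('w')(-5)), Function('E')(7, 2)), -83027), -1) = Pow(Add(Mul(Add(-1505, Pow(Mul(-1, -5), 2), Mul(8, Mul(-1, -5))), Add(Rational(6, 7), Mul(Rational(3, 7), 2))), -83027), -1) = Pow(Add(Mul(Add(-1505, Pow(5, 2), Mul(8, 5)), Add(Rational(6, 7), Rational(6, 7))), -83027), -1) = Pow(Add(Mul(Add(-1505, 25, 40), Rational(12, 7)), -83027), -1) = Pow(Add(Mul(-1440, Rational(12, 7)), -83027), -1) = Pow(Add(Rational(-17280, 7), -83027), -1) = Pow(Rational(-598469, 7), -1) = Rational(-7, 598469)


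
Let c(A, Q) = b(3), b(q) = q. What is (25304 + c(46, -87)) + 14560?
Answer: 39867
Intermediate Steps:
c(A, Q) = 3
(25304 + c(46, -87)) + 14560 = (25304 + 3) + 14560 = 25307 + 14560 = 39867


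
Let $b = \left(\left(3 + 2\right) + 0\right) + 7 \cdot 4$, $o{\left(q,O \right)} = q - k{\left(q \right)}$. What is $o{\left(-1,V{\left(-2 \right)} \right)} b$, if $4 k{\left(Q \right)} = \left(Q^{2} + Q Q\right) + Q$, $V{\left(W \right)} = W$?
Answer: $- \frac{165}{4} \approx -41.25$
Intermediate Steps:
$k{\left(Q \right)} = \frac{Q^{2}}{2} + \frac{Q}{4}$ ($k{\left(Q \right)} = \frac{\left(Q^{2} + Q Q\right) + Q}{4} = \frac{\left(Q^{2} + Q^{2}\right) + Q}{4} = \frac{2 Q^{2} + Q}{4} = \frac{Q + 2 Q^{2}}{4} = \frac{Q^{2}}{2} + \frac{Q}{4}$)
$o{\left(q,O \right)} = q - \frac{q \left(1 + 2 q\right)}{4}$
$b = 33$ ($b = \left(5 + 0\right) + 28 = 5 + 28 = 33$)
$o{\left(-1,V{\left(-2 \right)} \right)} b = \frac{1}{4} \left(-1\right) \left(3 - -2\right) 33 = \frac{1}{4} \left(-1\right) \left(3 + 2\right) 33 = \frac{1}{4} \left(-1\right) 5 \cdot 33 = \left(- \frac{5}{4}\right) 33 = - \frac{165}{4}$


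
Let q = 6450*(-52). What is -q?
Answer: 335400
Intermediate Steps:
q = -335400
-q = -1*(-335400) = 335400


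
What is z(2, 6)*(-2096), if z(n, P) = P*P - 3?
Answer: -69168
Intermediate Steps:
z(n, P) = -3 + P² (z(n, P) = P² - 3 = -3 + P²)
z(2, 6)*(-2096) = (-3 + 6²)*(-2096) = (-3 + 36)*(-2096) = 33*(-2096) = -69168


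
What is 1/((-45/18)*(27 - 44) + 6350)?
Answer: 2/12785 ≈ 0.00015643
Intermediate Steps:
1/((-45/18)*(27 - 44) + 6350) = 1/(-45*1/18*(-17) + 6350) = 1/(-5/2*(-17) + 6350) = 1/(85/2 + 6350) = 1/(12785/2) = 2/12785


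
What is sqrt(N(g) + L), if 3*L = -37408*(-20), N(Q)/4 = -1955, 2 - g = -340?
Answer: 10*sqrt(21741)/3 ≈ 491.49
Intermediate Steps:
g = 342 (g = 2 - 1*(-340) = 2 + 340 = 342)
N(Q) = -7820 (N(Q) = 4*(-1955) = -7820)
L = 748160/3 (L = (-37408*(-20))/3 = (1/3)*748160 = 748160/3 ≈ 2.4939e+5)
sqrt(N(g) + L) = sqrt(-7820 + 748160/3) = sqrt(724700/3) = 10*sqrt(21741)/3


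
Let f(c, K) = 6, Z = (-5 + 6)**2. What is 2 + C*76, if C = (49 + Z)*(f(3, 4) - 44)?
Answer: -144398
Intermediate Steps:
Z = 1 (Z = 1**2 = 1)
C = -1900 (C = (49 + 1)*(6 - 44) = 50*(-38) = -1900)
2 + C*76 = 2 - 1900*76 = 2 - 144400 = -144398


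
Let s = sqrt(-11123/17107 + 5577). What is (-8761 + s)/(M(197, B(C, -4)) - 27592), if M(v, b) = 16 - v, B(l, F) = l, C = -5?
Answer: 8761/27773 - 2*sqrt(407978923978)/475112711 ≈ 0.31276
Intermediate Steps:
s = 2*sqrt(407978923978)/17107 (s = sqrt(-11123*1/17107 + 5577) = sqrt(-11123/17107 + 5577) = sqrt(95394616/17107) = 2*sqrt(407978923978)/17107 ≈ 74.675)
(-8761 + s)/(M(197, B(C, -4)) - 27592) = (-8761 + 2*sqrt(407978923978)/17107)/((16 - 1*197) - 27592) = (-8761 + 2*sqrt(407978923978)/17107)/((16 - 197) - 27592) = (-8761 + 2*sqrt(407978923978)/17107)/(-181 - 27592) = (-8761 + 2*sqrt(407978923978)/17107)/(-27773) = (-8761 + 2*sqrt(407978923978)/17107)*(-1/27773) = 8761/27773 - 2*sqrt(407978923978)/475112711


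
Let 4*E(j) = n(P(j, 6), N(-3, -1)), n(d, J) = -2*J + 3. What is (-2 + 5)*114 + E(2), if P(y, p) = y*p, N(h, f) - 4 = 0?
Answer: 1363/4 ≈ 340.75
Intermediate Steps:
N(h, f) = 4 (N(h, f) = 4 + 0 = 4)
P(y, p) = p*y
n(d, J) = 3 - 2*J
E(j) = -5/4 (E(j) = (3 - 2*4)/4 = (3 - 8)/4 = (¼)*(-5) = -5/4)
(-2 + 5)*114 + E(2) = (-2 + 5)*114 - 5/4 = 3*114 - 5/4 = 342 - 5/4 = 1363/4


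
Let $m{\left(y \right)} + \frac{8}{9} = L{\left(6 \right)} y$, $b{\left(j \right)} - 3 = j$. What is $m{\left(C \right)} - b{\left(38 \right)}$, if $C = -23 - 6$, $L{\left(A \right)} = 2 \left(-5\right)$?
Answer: $\frac{2233}{9} \approx 248.11$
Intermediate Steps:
$b{\left(j \right)} = 3 + j$
$L{\left(A \right)} = -10$
$C = -29$ ($C = -23 - 6 = -29$)
$m{\left(y \right)} = - \frac{8}{9} - 10 y$
$m{\left(C \right)} - b{\left(38 \right)} = \left(- \frac{8}{9} - -290\right) - \left(3 + 38\right) = \left(- \frac{8}{9} + 290\right) - 41 = \frac{2602}{9} - 41 = \frac{2233}{9}$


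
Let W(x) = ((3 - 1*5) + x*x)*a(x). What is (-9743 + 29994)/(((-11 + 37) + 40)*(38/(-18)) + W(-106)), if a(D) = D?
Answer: -60753/3572830 ≈ -0.017004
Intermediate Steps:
W(x) = x*(-2 + x²) (W(x) = ((3 - 1*5) + x*x)*x = ((3 - 5) + x²)*x = (-2 + x²)*x = x*(-2 + x²))
(-9743 + 29994)/(((-11 + 37) + 40)*(38/(-18)) + W(-106)) = (-9743 + 29994)/(((-11 + 37) + 40)*(38/(-18)) - 106*(-2 + (-106)²)) = 20251/((26 + 40)*(38*(-1/18)) - 106*(-2 + 11236)) = 20251/(66*(-19/9) - 106*11234) = 20251/(-418/3 - 1190804) = 20251/(-3572830/3) = 20251*(-3/3572830) = -60753/3572830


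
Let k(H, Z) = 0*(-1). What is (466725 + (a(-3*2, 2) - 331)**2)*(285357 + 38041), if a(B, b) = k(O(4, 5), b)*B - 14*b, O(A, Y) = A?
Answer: 192617789188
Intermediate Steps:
k(H, Z) = 0
a(B, b) = -14*b (a(B, b) = 0*B - 14*b = 0 - 14*b = -14*b)
(466725 + (a(-3*2, 2) - 331)**2)*(285357 + 38041) = (466725 + (-14*2 - 331)**2)*(285357 + 38041) = (466725 + (-28 - 331)**2)*323398 = (466725 + (-359)**2)*323398 = (466725 + 128881)*323398 = 595606*323398 = 192617789188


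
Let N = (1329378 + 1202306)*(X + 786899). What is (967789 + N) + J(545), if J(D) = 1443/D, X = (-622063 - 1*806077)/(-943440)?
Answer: 12804137744749024339/6427185 ≈ 1.9922e+12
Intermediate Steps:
X = 71407/47172 (X = (-622063 - 806077)*(-1/943440) = -1428140*(-1/943440) = 71407/47172 ≈ 1.5138)
N = 23493819311143235/11793 (N = (1329378 + 1202306)*(71407/47172 + 786899) = 2531684*(37119671035/47172) = 23493819311143235/11793 ≈ 1.9922e+12)
(967789 + N) + J(545) = (967789 + 23493819311143235/11793) + 1443/545 = 23493830724278912/11793 + 1443*(1/545) = 23493830724278912/11793 + 1443/545 = 12804137744749024339/6427185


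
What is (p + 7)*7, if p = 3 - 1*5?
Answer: 35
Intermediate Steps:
p = -2 (p = 3 - 5 = -2)
(p + 7)*7 = (-2 + 7)*7 = 5*7 = 35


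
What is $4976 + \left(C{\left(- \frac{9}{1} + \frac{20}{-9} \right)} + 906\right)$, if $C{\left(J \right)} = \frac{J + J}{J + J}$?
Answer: $5883$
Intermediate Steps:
$C{\left(J \right)} = 1$ ($C{\left(J \right)} = \frac{2 J}{2 J} = 2 J \frac{1}{2 J} = 1$)
$4976 + \left(C{\left(- \frac{9}{1} + \frac{20}{-9} \right)} + 906\right) = 4976 + \left(1 + 906\right) = 4976 + 907 = 5883$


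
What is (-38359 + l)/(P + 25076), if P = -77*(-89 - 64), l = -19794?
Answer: -58153/36857 ≈ -1.5778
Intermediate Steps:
P = 11781 (P = -77*(-153) = 11781)
(-38359 + l)/(P + 25076) = (-38359 - 19794)/(11781 + 25076) = -58153/36857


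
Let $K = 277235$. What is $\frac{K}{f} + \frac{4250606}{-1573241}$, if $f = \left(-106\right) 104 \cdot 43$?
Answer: $- \frac{57001877489}{17343408784} \approx -3.2867$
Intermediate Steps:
$f = -474032$ ($f = \left(-11024\right) 43 = -474032$)
$\frac{K}{f} + \frac{4250606}{-1573241} = \frac{277235}{-474032} + \frac{4250606}{-1573241} = 277235 \left(- \frac{1}{474032}\right) + 4250606 \left(- \frac{1}{1573241}\right) = - \frac{277235}{474032} - \frac{4250606}{1573241} = - \frac{57001877489}{17343408784}$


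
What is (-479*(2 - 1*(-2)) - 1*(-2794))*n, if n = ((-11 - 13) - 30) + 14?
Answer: -35120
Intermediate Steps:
n = -40 (n = (-24 - 30) + 14 = -54 + 14 = -40)
(-479*(2 - 1*(-2)) - 1*(-2794))*n = (-479*(2 - 1*(-2)) - 1*(-2794))*(-40) = (-479*(2 + 2) + 2794)*(-40) = (-479*4 + 2794)*(-40) = (-1916 + 2794)*(-40) = 878*(-40) = -35120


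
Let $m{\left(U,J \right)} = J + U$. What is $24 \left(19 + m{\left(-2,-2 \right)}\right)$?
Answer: $360$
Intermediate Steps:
$24 \left(19 + m{\left(-2,-2 \right)}\right) = 24 \left(19 - 4\right) = 24 \cdot 15 = 360$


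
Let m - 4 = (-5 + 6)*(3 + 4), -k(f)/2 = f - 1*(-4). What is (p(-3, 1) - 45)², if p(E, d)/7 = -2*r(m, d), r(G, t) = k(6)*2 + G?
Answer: 130321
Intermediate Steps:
k(f) = -8 - 2*f (k(f) = -2*(f - 1*(-4)) = -2*(f + 4) = -2*(4 + f) = -8 - 2*f)
m = 11 (m = 4 + (-5 + 6)*(3 + 4) = 4 + 1*7 = 4 + 7 = 11)
r(G, t) = -40 + G (r(G, t) = (-8 - 2*6)*2 + G = (-8 - 12)*2 + G = -20*2 + G = -40 + G)
p(E, d) = 406 (p(E, d) = 7*(-2*(-40 + 11)) = 7*(-2*(-29)) = 7*58 = 406)
(p(-3, 1) - 45)² = (406 - 45)² = 361² = 130321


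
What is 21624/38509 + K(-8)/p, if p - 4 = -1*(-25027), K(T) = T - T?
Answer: 21624/38509 ≈ 0.56153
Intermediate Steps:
K(T) = 0
p = 25031 (p = 4 - 1*(-25027) = 4 + 25027 = 25031)
21624/38509 + K(-8)/p = 21624/38509 + 0/25031 = 21624*(1/38509) + 0*(1/25031) = 21624/38509 + 0 = 21624/38509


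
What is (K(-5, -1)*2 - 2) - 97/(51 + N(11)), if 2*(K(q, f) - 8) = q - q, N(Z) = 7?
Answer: 715/58 ≈ 12.328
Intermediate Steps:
K(q, f) = 8 (K(q, f) = 8 + (q - q)/2 = 8 + (½)*0 = 8 + 0 = 8)
(K(-5, -1)*2 - 2) - 97/(51 + N(11)) = (8*2 - 2) - 97/(51 + 7) = (16 - 2) - 97/58 = 14 + (1/58)*(-97) = 14 - 97/58 = 715/58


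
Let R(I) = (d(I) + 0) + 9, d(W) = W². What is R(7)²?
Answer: 3364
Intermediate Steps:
R(I) = 9 + I² (R(I) = (I² + 0) + 9 = I² + 9 = 9 + I²)
R(7)² = (9 + 7²)² = (9 + 49)² = 58² = 3364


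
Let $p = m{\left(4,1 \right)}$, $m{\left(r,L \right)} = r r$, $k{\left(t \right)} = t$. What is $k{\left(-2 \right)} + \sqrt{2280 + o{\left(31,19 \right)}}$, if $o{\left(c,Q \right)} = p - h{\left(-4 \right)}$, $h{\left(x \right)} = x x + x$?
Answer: $-2 + 2 \sqrt{571} \approx 45.791$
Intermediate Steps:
$m{\left(r,L \right)} = r^{2}$
$p = 16$ ($p = 4^{2} = 16$)
$h{\left(x \right)} = x + x^{2}$ ($h{\left(x \right)} = x^{2} + x = x + x^{2}$)
$o{\left(c,Q \right)} = 4$ ($o{\left(c,Q \right)} = 16 - - 4 \left(1 - 4\right) = 16 - \left(-4\right) \left(-3\right) = 16 - 12 = 4$)
$k{\left(-2 \right)} + \sqrt{2280 + o{\left(31,19 \right)}} = -2 + \sqrt{2280 + 4} = -2 + \sqrt{2284} = -2 + 2 \sqrt{571}$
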